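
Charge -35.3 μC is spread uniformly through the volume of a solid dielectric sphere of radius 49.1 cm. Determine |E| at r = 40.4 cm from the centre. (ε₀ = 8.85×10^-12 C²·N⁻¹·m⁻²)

|E| = 1.08×10^6 V/m

By spherical symmetry E is radial; choose a Gaussian sphere of radius r = 40.4 cm (r < R).
For a uniform sphere the enclosed fraction is (r/R)³, so Q_enc = (-35.3 μC)(0.404/0.491)³ = -1.966e-5 C.
Applying ∮E·dA = Q_enc/ε₀ with Φ = E(4πr²):
E = |Q_enc|/(4πε₀r²) = (1.966×10^-5)/(4π·8.85×10^-12·(0.404)²) = 1.08×10^6 N/C.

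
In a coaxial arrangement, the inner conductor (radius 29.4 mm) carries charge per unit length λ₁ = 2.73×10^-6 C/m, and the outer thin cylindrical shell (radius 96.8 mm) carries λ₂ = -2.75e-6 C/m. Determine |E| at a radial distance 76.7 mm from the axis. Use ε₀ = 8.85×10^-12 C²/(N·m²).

|E| = 6.40e5 N/C

Take a coaxial cylindrical Gaussian surface of radius r = 76.7 mm and length L (between the conductors, 29.4 mm < r < 96.8 mm).
Only the inner wire is enclosed; the outer shell contributes nothing inside itself. λ_enc = λ₁ = 2.73×10^-6 C/m.
Gauss's law: E·2πrL = λ_enc L/ε₀.
E = |λ_enc|/(2πε₀r) = (2.73e-6)/(2π·8.85×10^-12·0.0767) = 6.40e5 N/C.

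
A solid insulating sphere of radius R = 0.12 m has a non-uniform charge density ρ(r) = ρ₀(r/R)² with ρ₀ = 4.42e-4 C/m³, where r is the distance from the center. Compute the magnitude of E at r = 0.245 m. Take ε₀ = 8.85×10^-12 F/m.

|E| ≈ 2.88×10^5 N/C

By spherical symmetry E is radial; choose a Gaussian sphere of radius r = 0.245 m (r > R, all charge enclosed).
Q_enc = 4π ∫₀^R ρ₀(r'/R)^2 r'² dr' = 4πρ₀R³/5 = 1.92×10^-6 C.
Applying ∮E·dA = Q_enc/ε₀ with Φ = E(4πr²):
E = |Q_enc|/(4πε₀r²) = (1.92e-6)/(4π·8.85×10^-12·(0.245)²) = 2.88e5 N/C.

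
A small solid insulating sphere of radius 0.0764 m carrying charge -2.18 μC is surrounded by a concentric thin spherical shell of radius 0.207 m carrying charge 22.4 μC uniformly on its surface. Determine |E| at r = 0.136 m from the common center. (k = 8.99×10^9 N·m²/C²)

Use a concentric Gaussian sphere at r = 0.136 m (between the bodies, 0.0764 m < r < 0.207 m).
Only the inner charge is enclosed; the outer shell contributes nothing inside itself. Q_enc = -2.18 μC = -2.18e-6 C.
Gauss's law: E·4πr² = Q_enc/ε₀.
E = k|Q_enc|/r² = (8.99×10^9)(2.18e-6)/(0.136)² = 1.06e6 N/C.

|E| = 1.06×10^6 V/m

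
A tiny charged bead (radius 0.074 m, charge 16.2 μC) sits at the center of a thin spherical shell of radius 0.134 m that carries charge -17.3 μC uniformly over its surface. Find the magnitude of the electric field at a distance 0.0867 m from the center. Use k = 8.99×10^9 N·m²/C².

Use a concentric Gaussian sphere at r = 0.0867 m (between the bodies, 0.074 m < r < 0.134 m).
Only the inner charge is enclosed; the outer shell contributes nothing inside itself. Q_enc = 16.2 μC = 1.62e-5 C.
By Gauss's law, ∮E·dA = E·4πr² = Q_enc/ε₀.
E = k|Q_enc|/r² = (8.99×10^9)(1.62×10^-5)/(0.0867)² = 1.94×10^7 N/C.

|E| ≈ 1.94e7 N/C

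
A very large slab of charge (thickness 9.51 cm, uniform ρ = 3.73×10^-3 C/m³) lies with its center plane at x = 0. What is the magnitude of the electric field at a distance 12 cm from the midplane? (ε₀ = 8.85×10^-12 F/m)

The point |x| = 12 cm lies outside the slab (half-thickness 0.04755 m). A symmetric pillbox spanning the full slab encloses Q_enc = ρ·d·A.
Flux = 2EA ⇒ E = |ρ|d/(2ε₀), independent of distance outside.
E = (3.73e-3)(0.0951)/(2·8.85×10^-12) = 2.00×10^7 N/C.

2.00×10^7 V/m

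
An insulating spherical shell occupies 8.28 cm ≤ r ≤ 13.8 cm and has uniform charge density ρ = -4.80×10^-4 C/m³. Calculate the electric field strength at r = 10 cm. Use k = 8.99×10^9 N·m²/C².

Use a concentric Gaussian sphere at r = 10 cm (within the shell material, 8.28 cm < r < 13.8 cm).
Enclosed charge is the volume from a to r: Q_enc = (4π/3)ρ(r³ − a³) = -8.693×10^-7 C.
Applying ∮E·dA = Q_enc/ε₀ with Φ = E(4πr²):
E = k|Q_enc|/r² = (8.99×10^9)(8.693e-7)/(0.1)² = 7.81e5 N/C.

7.81×10^5 N/C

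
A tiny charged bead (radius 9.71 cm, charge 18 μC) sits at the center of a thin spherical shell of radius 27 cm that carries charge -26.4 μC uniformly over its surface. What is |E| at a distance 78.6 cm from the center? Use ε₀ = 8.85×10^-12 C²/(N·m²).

By spherical symmetry E is radial; choose a Gaussian sphere of radius r = 78.6 cm (r > 27 cm, enclosing both).
Q_enc = (18 μC) + (-26.4 μC) = -8.40e-6 C.
Since E is radial and uniform over the Gaussian sphere, Φ = E·4πr² = Q_enc/ε₀.
E = |Q_enc|/(4πε₀r²) = (8.40×10^-6)/(4π·8.85×10^-12·(0.786)²) = 1.22×10^5 N/C.

|E| = 1.22×10^5 N/C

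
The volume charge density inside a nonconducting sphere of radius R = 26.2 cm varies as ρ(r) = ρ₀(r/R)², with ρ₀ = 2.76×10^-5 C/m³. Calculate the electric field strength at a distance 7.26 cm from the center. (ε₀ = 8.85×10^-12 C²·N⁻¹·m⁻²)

Take a concentric spherical Gaussian surface of radius r = 7.26 cm (r < R).
Q_enc = ∫₀^r ρ(r')·4πr'² dr' = (4πρ₀/R²) ∫₀^r r'^4 dr' = 4πρ₀ r^5/(5·R²) = 2.038×10^-9 C.
Since E is radial and uniform over the Gaussian sphere, Φ = E·4πr² = Q_enc/ε₀.
E = |Q_enc|/(4πε₀r²) = (2.038×10^-9)/(4π·8.85×10^-12·(0.0726)²) = 3.48×10^3 N/C.

3.48×10^3 N/C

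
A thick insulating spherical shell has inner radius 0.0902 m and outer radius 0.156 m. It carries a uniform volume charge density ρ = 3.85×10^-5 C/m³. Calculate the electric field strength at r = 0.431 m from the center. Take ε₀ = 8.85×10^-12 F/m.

E ≈ 2.39×10^4 N/C

Symmetry ⇒ E = E(r) r̂. Gaussian sphere of radius r = 0.431 m (r > 0.156 m, enclosing the whole shell).
Q_enc = ρ·(4π/3)(b³ − a³) = (3.85×10^-5)·(4π/3)·((0.156)³ − (0.0902)³) = 4.939×10^-7 C.
By Gauss's law, ∮E·dA = E·4πr² = Q_enc/ε₀.
E = |Q_enc|/(4πε₀r²) = (4.939×10^-7)/(4π·8.85×10^-12·(0.431)²) = 2.39×10^4 N/C.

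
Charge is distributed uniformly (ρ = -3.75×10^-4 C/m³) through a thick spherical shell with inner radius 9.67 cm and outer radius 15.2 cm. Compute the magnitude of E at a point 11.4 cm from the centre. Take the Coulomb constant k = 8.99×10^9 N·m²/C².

Use a concentric Gaussian sphere at r = 11.4 cm (within the shell material, 9.67 cm < r < 15.2 cm).
Enclosed charge is the volume from a to r: Q_enc = (4π/3)ρ(r³ − a³) = -9.068×10^-7 C.
Applying ∮E·dA = Q_enc/ε₀ with Φ = E(4πr²):
E = k|Q_enc|/r² = (8.99×10^9)(9.068×10^-7)/(0.114)² = 6.27×10^5 N/C.

E ≈ 6.27e5 V/m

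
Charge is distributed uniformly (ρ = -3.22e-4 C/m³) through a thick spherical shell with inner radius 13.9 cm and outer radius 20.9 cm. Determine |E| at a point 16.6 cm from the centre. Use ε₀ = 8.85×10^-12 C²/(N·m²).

Symmetry ⇒ E = E(r) r̂. Gaussian sphere of radius r = 16.6 cm (within the shell material, 13.9 cm < r < 20.9 cm).
Only the shell between 13.9 cm and r is enclosed: Q_enc = ρ·(4π/3)(r³ − a³) = (-3.22×10^-4)·(4π/3)·((0.166)³ − (0.139)³) = -2.547×10^-6 C.
Since E is radial and uniform over the Gaussian sphere, Φ = E·4πr² = Q_enc/ε₀.
E = |Q_enc|/(4πε₀r²) = (2.547×10^-6)/(4π·8.85×10^-12·(0.166)²) = 8.31×10^5 N/C.

8.31×10^5 N/C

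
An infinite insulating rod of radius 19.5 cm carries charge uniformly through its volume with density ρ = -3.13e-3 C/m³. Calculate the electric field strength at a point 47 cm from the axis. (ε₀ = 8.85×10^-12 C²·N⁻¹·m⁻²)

By cylindrical symmetry E is radial; use a coaxial Gaussian cylinder of radius 47 cm and length L (r > 19.5 cm, full cross-section enclosed).
λ_enc = ρ·πR² = (-3.13×10^-3)π(0.195)² = -3.739×10^-4 C/m.
Applying ∮E·dA = Q_enc/ε₀ with the end caps contributing no flux:
E = |λ_enc|/(2πε₀r) = (3.739×10^-4)/(2π·8.85×10^-12·0.47) = 1.43e7 N/C.

|E| = 1.43×10^7 N/C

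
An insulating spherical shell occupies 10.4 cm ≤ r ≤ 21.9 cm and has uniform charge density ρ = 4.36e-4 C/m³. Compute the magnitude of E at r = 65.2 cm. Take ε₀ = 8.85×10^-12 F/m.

Use a concentric Gaussian sphere at r = 65.2 cm (r > 21.9 cm, enclosing the whole shell).
Q_enc = ρ·(4π/3)(b³ − a³) = (4.36×10^-4)·(4π/3)·((0.219)³ − (0.104)³) = 1.713×10^-5 C.
Applying ∮E·dA = Q_enc/ε₀ with Φ = E(4πr²):
E = |Q_enc|/(4πε₀r²) = (1.713×10^-5)/(4π·8.85×10^-12·(0.652)²) = 3.62×10^5 N/C.

E = 3.62×10^5 N/C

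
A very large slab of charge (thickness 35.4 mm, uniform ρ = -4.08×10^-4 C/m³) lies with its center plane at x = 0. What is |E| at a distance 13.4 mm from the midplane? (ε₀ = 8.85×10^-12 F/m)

By symmetry E is perpendicular to the slab. A Gaussian pillbox from −13.4 mm to +13.4 mm (face area A) lies entirely within the slab.
Q_enc = ρ·(2x)·A and flux = 2EA, so 2EA = 2ρxA/ε₀ ⇒ E = |ρ|x/ε₀.
E = (4.08×10^-4)(0.0134)/(8.85×10^-12) = 6.18×10^5 N/C.

E ≈ 6.18×10^5 V/m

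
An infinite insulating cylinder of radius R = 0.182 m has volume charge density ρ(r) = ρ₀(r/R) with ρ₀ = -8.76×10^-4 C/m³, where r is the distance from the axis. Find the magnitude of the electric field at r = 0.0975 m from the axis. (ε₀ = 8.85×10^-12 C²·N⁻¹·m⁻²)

Choose a coaxial cylinder of radius r = 0.0975 m (arbitrary length L) as the Gaussian surface (r < R).
λ_enc = ∫₀^r ρ(r')·2πr' dr' = (2πρ₀/R)·r^3/3 = -9.343×10^-6 C/m.
Since E is radial and uniform over the curved surface, Φ = E·2πrL = Q_enc/ε₀ = λ_enc L/ε₀.
E = |λ_enc|/(2πε₀r) = (9.343×10^-6)/(2π·8.85×10^-12·0.0975) = 1.72×10^6 N/C.

E ≈ 1.72×10^6 V/m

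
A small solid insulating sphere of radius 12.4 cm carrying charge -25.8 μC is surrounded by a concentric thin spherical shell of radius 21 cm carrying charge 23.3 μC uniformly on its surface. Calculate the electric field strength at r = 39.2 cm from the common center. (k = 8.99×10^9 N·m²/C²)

Take a concentric spherical Gaussian surface of radius r = 39.2 cm (r > 21 cm, enclosing both).
Q_enc = (-25.8 μC) + (23.3 μC) = -2.50e-6 C.
Applying ∮E·dA = Q_enc/ε₀ with Φ = E(4πr²):
E = k|Q_enc|/r² = (8.99×10^9)(2.50×10^-6)/(0.392)² = 1.46×10^5 N/C.

|E| ≈ 1.46×10^5 N/C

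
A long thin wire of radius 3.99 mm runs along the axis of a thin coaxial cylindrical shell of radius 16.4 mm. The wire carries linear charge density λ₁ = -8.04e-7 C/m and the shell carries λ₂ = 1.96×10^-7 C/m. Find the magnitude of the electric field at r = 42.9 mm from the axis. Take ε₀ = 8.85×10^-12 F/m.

By cylindrical symmetry E is radial; use a coaxial Gaussian cylinder of radius 42.9 mm and length L (r > 16.4 mm, enclosing both).
λ_enc = λ₁ + λ₂ = (-8.04×10^-7) + (1.96×10^-7) = -6.08e-7 C/m.
By Gauss's law (flux through the curved wall only), E·2πrL = λ_enc L/ε₀.
E = |λ_enc|/(2πε₀r) = (6.08e-7)/(2π·8.85×10^-12·0.0429) = 2.55×10^5 N/C.

E ≈ 2.55×10^5 V/m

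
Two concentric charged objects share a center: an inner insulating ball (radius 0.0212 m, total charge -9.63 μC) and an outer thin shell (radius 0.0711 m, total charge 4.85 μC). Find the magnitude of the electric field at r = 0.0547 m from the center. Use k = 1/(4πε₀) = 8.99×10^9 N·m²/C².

E = 2.89e7 N/C

Take a concentric spherical Gaussian surface of radius r = 0.0547 m (between the bodies, 0.0212 m < r < 0.0711 m).
Only the inner charge is enclosed; the outer shell contributes nothing inside itself. Q_enc = -9.63 μC = -9.63e-6 C.
Since E is radial and uniform over the Gaussian sphere, Φ = E·4πr² = Q_enc/ε₀.
E = k|Q_enc|/r² = (8.99×10^9)(9.63×10^-6)/(0.0547)² = 2.89×10^7 N/C.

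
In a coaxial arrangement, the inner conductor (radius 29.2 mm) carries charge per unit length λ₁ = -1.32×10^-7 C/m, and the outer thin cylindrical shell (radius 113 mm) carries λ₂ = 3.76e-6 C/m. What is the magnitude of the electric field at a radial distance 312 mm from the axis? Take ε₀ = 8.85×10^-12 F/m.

2.09e5 V/m

Choose a coaxial cylinder of radius r = 312 mm (arbitrary length L) as the Gaussian surface (r > 113 mm, enclosing both).
λ_enc = λ₁ + λ₂ = (-1.32×10^-7) + (3.76×10^-6) = 3.628e-6 C/m.
Gauss's law: E·2πrL = λ_enc L/ε₀.
E = |λ_enc|/(2πε₀r) = (3.628×10^-6)/(2π·8.85×10^-12·0.312) = 2.09e5 N/C.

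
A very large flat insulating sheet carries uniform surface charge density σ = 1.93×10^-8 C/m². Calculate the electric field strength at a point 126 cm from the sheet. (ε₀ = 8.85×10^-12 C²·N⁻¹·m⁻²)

The symmetry is planar: E is normal to the sheet and the same magnitude on both sides. Take a pillbox straddling the sheet with end-cap area A.
Flux Φ = 2EA and Q_enc = σA, so 2EA = σA/ε₀ ⇒ E = |σ|/(2ε₀), independent of distance.
E = |σ|/(2ε₀) = (1.93×10^-8)/(2·8.85×10^-12) = 1.09×10^3 N/C.

E = 1.09×10^3 V/m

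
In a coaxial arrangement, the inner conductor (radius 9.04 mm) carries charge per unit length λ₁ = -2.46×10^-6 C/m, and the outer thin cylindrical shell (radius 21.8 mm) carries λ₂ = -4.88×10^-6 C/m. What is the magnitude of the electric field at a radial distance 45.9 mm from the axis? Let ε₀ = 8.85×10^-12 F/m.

E ≈ 2.88×10^6 N/C

By cylindrical symmetry E is radial; use a coaxial Gaussian cylinder of radius 45.9 mm and length L (r > 21.8 mm, enclosing both).
λ_enc = λ₁ + λ₂ = (-2.46×10^-6) + (-4.88×10^-6) = -7.34×10^-6 C/m.
Since E is radial and uniform over the curved surface, Φ = E·2πrL = Q_enc/ε₀ = λ_enc L/ε₀.
E = |λ_enc|/(2πε₀r) = (7.34e-6)/(2π·8.85×10^-12·0.0459) = 2.88×10^6 N/C.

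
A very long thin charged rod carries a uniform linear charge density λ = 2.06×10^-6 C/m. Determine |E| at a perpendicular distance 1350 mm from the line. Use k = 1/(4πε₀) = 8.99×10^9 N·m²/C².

Take a coaxial cylindrical Gaussian surface of radius r = 1350 mm and length L.
Q_enc = λL, so λ_enc = 2.06e-6 C/m.
Since E is radial and uniform over the curved surface, Φ = E·2πrL = Q_enc/ε₀ = λ_enc L/ε₀.
E = 2k|λ_enc|/r = 2(8.99×10^9)(2.06×10^-6)/(1.35) = 2.74×10^4 N/C.

2.74e4 V/m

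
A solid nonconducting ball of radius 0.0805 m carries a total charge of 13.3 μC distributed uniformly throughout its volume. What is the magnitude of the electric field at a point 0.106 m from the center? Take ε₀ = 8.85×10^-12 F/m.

E = 1.06×10^7 N/C

By spherical symmetry E is radial; choose a Gaussian sphere of radius r = 0.106 m (r > R, so the entire charge is enclosed).
Q_enc = 13.3 μC = 1.33×10^-5 C.
Since E is radial and uniform over the Gaussian sphere, Φ = E·4πr² = Q_enc/ε₀.
E = |Q_enc|/(4πε₀r²) = (1.33×10^-5)/(4π·8.85×10^-12·(0.106)²) = 1.06×10^7 N/C.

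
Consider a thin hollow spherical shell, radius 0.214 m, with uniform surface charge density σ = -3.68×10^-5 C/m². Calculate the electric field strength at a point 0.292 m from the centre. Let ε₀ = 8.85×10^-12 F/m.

Use a concentric Gaussian sphere at r = 0.292 m (r > 0.214 m).
The entire shell is enclosed: Q_enc = σ·4πR² = (-3.68×10^-5)·4π·(0.214)² = -2.118×10^-5 C.
Since E is radial and uniform over the Gaussian sphere, Φ = E·4πr² = Q_enc/ε₀.
E = |Q_enc|/(4πε₀r²) = (2.118×10^-5)/(4π·8.85×10^-12·(0.292)²) = 2.23×10^6 N/C.

2.23e6 N/C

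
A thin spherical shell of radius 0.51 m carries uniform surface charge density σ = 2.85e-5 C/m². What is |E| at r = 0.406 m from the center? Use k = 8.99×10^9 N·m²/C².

Use a concentric Gaussian sphere at r = 0.406 m (inside the shell, r < 0.51 m).
No charge lies within this surface, so Q_enc = 0 and Gauss's law gives E·4πr² = 0 ⇒ E = 0.

|E| = 0 N/C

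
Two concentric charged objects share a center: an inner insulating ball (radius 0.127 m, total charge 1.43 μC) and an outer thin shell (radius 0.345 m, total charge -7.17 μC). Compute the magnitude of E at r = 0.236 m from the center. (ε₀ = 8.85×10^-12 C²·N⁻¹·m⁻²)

By spherical symmetry E is radial; choose a Gaussian sphere of radius r = 0.236 m (between the bodies, 0.127 m < r < 0.345 m).
Only the inner charge is enclosed; the outer shell contributes nothing inside itself. Q_enc = 1.43 μC = 1.43×10^-6 C.
Since E is radial and uniform over the Gaussian sphere, Φ = E·4πr² = Q_enc/ε₀.
E = |Q_enc|/(4πε₀r²) = (1.43×10^-6)/(4π·8.85×10^-12·(0.236)²) = 2.31×10^5 N/C.

2.31×10^5 N/C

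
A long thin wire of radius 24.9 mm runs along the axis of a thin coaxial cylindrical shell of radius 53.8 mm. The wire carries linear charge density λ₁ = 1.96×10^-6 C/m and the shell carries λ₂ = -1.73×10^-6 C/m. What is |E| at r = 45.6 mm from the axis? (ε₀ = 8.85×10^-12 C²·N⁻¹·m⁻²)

By cylindrical symmetry E is radial; use a coaxial Gaussian cylinder of radius 45.6 mm and length L (between the conductors, 24.9 mm < r < 53.8 mm).
The shell at 53.8 mm lies outside the Gaussian surface, so λ_enc = λ₁ = 1.96×10^-6 C/m.
By Gauss's law (flux through the curved wall only), E·2πrL = λ_enc L/ε₀.
E = |λ_enc|/(2πε₀r) = (1.96×10^-6)/(2π·8.85×10^-12·0.0456) = 7.73×10^5 N/C.

|E| = 7.73×10^5 N/C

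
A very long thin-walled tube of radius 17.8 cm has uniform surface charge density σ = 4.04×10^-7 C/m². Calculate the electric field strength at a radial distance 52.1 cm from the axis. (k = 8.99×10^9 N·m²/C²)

By cylindrical symmetry E is radial; use a coaxial Gaussian cylinder of radius 52.1 cm and length L (r > 17.8 cm).
The whole shell is enclosed: λ_enc = σ·2πR = (4.04×10^-7)·2π·(0.178) = 4.518×10^-7 C/m.
Gauss's law: E·2πrL = λ_enc L/ε₀.
E = 2k|λ_enc|/r = 2(8.99×10^9)(4.518×10^-7)/(0.521) = 1.56e4 N/C.

1.56×10^4 N/C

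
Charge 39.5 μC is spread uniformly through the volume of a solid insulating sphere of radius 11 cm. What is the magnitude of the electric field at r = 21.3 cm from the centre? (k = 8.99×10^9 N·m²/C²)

Use a concentric Gaussian sphere at r = 21.3 cm (r > R, so the entire charge is enclosed).
Q_enc = 39.5 μC = 3.95×10^-5 C.
Gauss's law: E·4πr² = Q_enc/ε₀.
E = k|Q_enc|/r² = (8.99×10^9)(3.95×10^-5)/(0.213)² = 7.83×10^6 N/C.

E ≈ 7.83×10^6 N/C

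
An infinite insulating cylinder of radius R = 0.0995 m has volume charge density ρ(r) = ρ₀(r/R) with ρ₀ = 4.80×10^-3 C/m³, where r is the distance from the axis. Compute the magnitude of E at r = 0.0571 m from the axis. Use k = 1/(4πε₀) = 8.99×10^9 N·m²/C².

Take a coaxial cylindrical Gaussian surface of radius r = 0.0571 m and length L (r < R).
Integrating ρ over the cross-section to radius r: λ_enc = (2πρ₀/R) ∫₀^r r'^2 dr' = 2πρ₀ r^3/(3·R) = 1.881×10^-5 C/m.
Gauss's law: E·2πrL = λ_enc L/ε₀.
E = 2k|λ_enc|/r = 2(8.99×10^9)(1.881×10^-5)/(0.0571) = 5.92e6 N/C.

|E| ≈ 5.92e6 N/C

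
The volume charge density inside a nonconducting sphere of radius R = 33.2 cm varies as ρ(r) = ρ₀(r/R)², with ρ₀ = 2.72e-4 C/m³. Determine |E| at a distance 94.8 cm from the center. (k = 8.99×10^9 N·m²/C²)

2.50×10^5 V/m

Symmetry ⇒ E = E(r) r̂. Gaussian sphere of radius r = 94.8 cm (r > R, all charge enclosed).
Q_enc = 4π ∫₀^R ρ₀(r'/R)^2 r'² dr' = 4πρ₀R³/5 = 2.502×10^-5 C.
Since E is radial and uniform over the Gaussian sphere, Φ = E·4πr² = Q_enc/ε₀.
E = k|Q_enc|/r² = (8.99×10^9)(2.502×10^-5)/(0.948)² = 2.50e5 N/C.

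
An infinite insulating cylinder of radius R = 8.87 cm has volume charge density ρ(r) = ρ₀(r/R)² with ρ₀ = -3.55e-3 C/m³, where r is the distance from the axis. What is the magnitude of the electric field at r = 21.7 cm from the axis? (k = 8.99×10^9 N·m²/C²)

Coaxial Gaussian cylinder, radius r = 21.7 cm, length L (r > R, full charge per length enclosed).
λ_enc = 2π ∫₀^R ρ₀(r'/R)^2 r' dr' = 2πρ₀R²/4 = -4.387×10^-5 C/m.
Gauss's law: E·2πrL = λ_enc L/ε₀.
E = 2k|λ_enc|/r = 2(8.99×10^9)(4.387e-5)/(0.217) = 3.64×10^6 N/C.

E ≈ 3.64×10^6 V/m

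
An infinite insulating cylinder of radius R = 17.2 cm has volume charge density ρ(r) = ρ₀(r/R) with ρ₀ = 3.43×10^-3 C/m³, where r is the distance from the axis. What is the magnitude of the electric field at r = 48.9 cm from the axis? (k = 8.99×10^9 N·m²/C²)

|E| ≈ 7.81×10^6 V/m

Coaxial Gaussian cylinder, radius r = 48.9 cm, length L (r > R, full charge per length enclosed).
λ_enc = 2π ∫₀^R ρ₀(r'/R)^1 r' dr' = 2πρ₀R²/3 = 2.125×10^-4 C/m.
Applying ∮E·dA = Q_enc/ε₀ with the end caps contributing no flux:
E = 2k|λ_enc|/r = 2(8.99×10^9)(2.125e-4)/(0.489) = 7.81×10^6 N/C.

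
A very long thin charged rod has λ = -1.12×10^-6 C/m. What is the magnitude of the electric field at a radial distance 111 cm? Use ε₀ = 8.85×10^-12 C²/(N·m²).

Take a coaxial cylindrical Gaussian surface of radius r = 111 cm and length L.
Q_enc = λL, so λ_enc = -1.12×10^-6 C/m.
Since E is radial and uniform over the curved surface, Φ = E·2πrL = Q_enc/ε₀ = λ_enc L/ε₀.
E = |λ_enc|/(2πε₀r) = (1.12×10^-6)/(2π·8.85×10^-12·1.11) = 1.81e4 N/C.

1.81×10^4 V/m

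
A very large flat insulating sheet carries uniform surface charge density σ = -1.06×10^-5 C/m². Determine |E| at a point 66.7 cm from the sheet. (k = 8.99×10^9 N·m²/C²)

5.99e5 V/m

Choose a cylindrical pillbox piercing the sheet, end faces (area A) parallel to it.
Flux Φ = 2EA and Q_enc = σA, so 2EA = σA/ε₀ ⇒ E = |σ|/(2ε₀), independent of distance.
E = 2πk|σ| = 2π(8.99×10^9)(1.06×10^-5) = 5.99×10^5 N/C.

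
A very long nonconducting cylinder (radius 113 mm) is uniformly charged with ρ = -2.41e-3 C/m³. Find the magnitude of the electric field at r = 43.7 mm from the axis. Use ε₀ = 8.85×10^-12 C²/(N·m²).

Take a coaxial cylindrical Gaussian surface of radius r = 43.7 mm and length L (r < R).
Enclosed charge per unit length: λ_enc = ρ·πr² = (-2.41×10^-3)π(0.0437)² = -1.446×10^-5 C/m.
Gauss's law: E·2πrL = λ_enc L/ε₀.
E = |λ_enc|/(2πε₀r) = (1.446e-5)/(2π·8.85×10^-12·0.0437) = 5.95×10^6 N/C.

E ≈ 5.95×10^6 N/C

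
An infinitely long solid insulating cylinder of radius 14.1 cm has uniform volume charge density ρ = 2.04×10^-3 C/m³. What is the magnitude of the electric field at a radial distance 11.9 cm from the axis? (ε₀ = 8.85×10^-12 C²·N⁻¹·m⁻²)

|E| ≈ 1.37×10^7 V/m

Coaxial Gaussian cylinder, radius r = 11.9 cm, length L (r < R).
Enclosed charge per unit length: λ_enc = ρ·πr² = (2.04e-3)π(0.119)² = 9.076e-5 C/m.
By Gauss's law (flux through the curved wall only), E·2πrL = λ_enc L/ε₀.
E = |λ_enc|/(2πε₀r) = (9.076e-5)/(2π·8.85×10^-12·0.119) = 1.37×10^7 N/C.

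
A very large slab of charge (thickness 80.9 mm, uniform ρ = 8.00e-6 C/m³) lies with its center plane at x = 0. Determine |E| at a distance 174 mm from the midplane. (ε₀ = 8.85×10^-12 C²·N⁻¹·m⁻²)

The point |x| = 174 mm lies outside the slab (half-thickness 0.04045 m). A symmetric pillbox spanning the full slab encloses Q_enc = ρ·d·A.
Flux = 2EA ⇒ E = |ρ|d/(2ε₀), independent of distance outside.
E = (8.00e-6)(0.0809)/(2·8.85×10^-12) = 3.66e4 N/C.

|E| ≈ 3.66e4 N/C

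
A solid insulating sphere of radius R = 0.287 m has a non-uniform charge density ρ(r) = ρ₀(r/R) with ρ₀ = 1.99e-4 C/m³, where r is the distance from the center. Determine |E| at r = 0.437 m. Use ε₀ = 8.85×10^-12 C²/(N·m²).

Symmetry ⇒ E = E(r) r̂. Gaussian sphere of radius r = 0.437 m (r > R, all charge enclosed).
Q_enc = 4π ∫₀^R ρ₀(r'/R)^1 r'² dr' = 4πρ₀R³/4 = 1.478×10^-5 C.
By Gauss's law, ∮E·dA = E·4πr² = Q_enc/ε₀.
E = |Q_enc|/(4πε₀r²) = (1.478×10^-5)/(4π·8.85×10^-12·(0.437)²) = 6.96×10^5 N/C.

6.96×10^5 N/C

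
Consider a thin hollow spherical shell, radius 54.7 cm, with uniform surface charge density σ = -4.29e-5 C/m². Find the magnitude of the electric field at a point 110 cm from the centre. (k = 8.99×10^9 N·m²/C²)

Use a concentric Gaussian sphere at r = 110 cm (r > 54.7 cm).
The entire shell is enclosed: Q_enc = σ·4πR² = (-4.29×10^-5)·4π·(0.547)² = -1.613×10^-4 C.
Applying ∮E·dA = Q_enc/ε₀ with Φ = E(4πr²):
E = k|Q_enc|/r² = (8.99×10^9)(1.613e-4)/(1.1)² = 1.20e6 N/C.

E = 1.20e6 N/C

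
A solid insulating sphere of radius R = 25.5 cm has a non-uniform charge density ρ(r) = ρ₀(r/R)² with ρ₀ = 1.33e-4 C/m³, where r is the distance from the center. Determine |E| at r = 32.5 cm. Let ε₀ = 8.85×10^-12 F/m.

E = 4.72×10^5 N/C

Symmetry ⇒ E = E(r) r̂. Gaussian sphere of radius r = 32.5 cm (r > R, all charge enclosed).
Q_enc = 4π ∫₀^R ρ₀(r'/R)^2 r'² dr' = 4πρ₀R³/5 = 5.543×10^-6 C.
Applying ∮E·dA = Q_enc/ε₀ with Φ = E(4πr²):
E = |Q_enc|/(4πε₀r²) = (5.543e-6)/(4π·8.85×10^-12·(0.325)²) = 4.72×10^5 N/C.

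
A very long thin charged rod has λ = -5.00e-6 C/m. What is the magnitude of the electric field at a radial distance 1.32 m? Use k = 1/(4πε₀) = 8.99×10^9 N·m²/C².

Coaxial Gaussian cylinder, radius r = 1.32 m, length L.
Q_enc = λL, so λ_enc = -5.00×10^-6 C/m.
Since E is radial and uniform over the curved surface, Φ = E·2πrL = Q_enc/ε₀ = λ_enc L/ε₀.
E = 2k|λ_enc|/r = 2(8.99×10^9)(5.00×10^-6)/(1.32) = 6.81×10^4 N/C.

|E| = 6.81×10^4 V/m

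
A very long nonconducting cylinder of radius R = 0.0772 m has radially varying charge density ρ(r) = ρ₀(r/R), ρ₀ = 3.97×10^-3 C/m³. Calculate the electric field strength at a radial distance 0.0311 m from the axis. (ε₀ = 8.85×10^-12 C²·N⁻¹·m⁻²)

|E| ≈ 1.87×10^6 N/C

By cylindrical symmetry E is radial; use a coaxial Gaussian cylinder of radius 0.0311 m and length L (r < R).
λ_enc = ∫₀^r ρ(r')·2πr' dr' = (2πρ₀/R)·r^3/3 = 3.24×10^-6 C/m.
Since E is radial and uniform over the curved surface, Φ = E·2πrL = Q_enc/ε₀ = λ_enc L/ε₀.
E = |λ_enc|/(2πε₀r) = (3.24e-6)/(2π·8.85×10^-12·0.0311) = 1.87×10^6 N/C.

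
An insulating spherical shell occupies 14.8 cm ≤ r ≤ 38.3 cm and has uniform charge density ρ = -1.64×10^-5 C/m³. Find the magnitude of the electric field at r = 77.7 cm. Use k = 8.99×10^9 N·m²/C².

Use a concentric Gaussian sphere at r = 77.7 cm (r > 38.3 cm, enclosing the whole shell).
Q_enc = ρ·(4π/3)(b³ − a³) = (-1.64×10^-5)·(4π/3)·((0.383)³ − (0.148)³) = -3.637e-6 C.
Gauss's law: E·4πr² = Q_enc/ε₀.
E = k|Q_enc|/r² = (8.99×10^9)(3.637×10^-6)/(0.777)² = 5.42×10^4 N/C.

E ≈ 5.42×10^4 V/m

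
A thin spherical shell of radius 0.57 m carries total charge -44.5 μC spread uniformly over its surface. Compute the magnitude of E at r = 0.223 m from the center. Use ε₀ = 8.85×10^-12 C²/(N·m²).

Take a concentric spherical Gaussian surface of radius r = 0.223 m (inside the shell, r < 0.57 m).
All the charge is outside the Gaussian surface: Q_enc = 0, hence E = 0 everywhere inside the shell.

|E| = 0 N/C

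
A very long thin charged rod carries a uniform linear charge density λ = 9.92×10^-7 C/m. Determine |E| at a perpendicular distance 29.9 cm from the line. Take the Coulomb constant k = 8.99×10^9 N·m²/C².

5.97e4 N/C

Coaxial Gaussian cylinder, radius r = 29.9 cm, length L.
Q_enc = λL, so λ_enc = 9.92e-7 C/m.
Applying ∮E·dA = Q_enc/ε₀ with the end caps contributing no flux:
E = 2k|λ_enc|/r = 2(8.99×10^9)(9.92×10^-7)/(0.299) = 5.97×10^4 N/C.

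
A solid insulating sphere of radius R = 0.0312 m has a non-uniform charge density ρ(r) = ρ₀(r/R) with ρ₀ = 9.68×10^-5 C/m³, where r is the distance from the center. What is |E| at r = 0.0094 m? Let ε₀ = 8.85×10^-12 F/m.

Take a concentric spherical Gaussian surface of radius r = 0.0094 m (r < R).
Q_enc = ∫₀^r ρ(r')·4πr'² dr' = (4πρ₀/R) ∫₀^r r'^3 dr' = 4πρ₀ r^4/(4·R) = 7.61×10^-11 C.
Since E is radial and uniform over the Gaussian sphere, Φ = E·4πr² = Q_enc/ε₀.
E = |Q_enc|/(4πε₀r²) = (7.61e-11)/(4π·8.85×10^-12·(0.0094)²) = 7.74×10^3 N/C.

7.74×10^3 V/m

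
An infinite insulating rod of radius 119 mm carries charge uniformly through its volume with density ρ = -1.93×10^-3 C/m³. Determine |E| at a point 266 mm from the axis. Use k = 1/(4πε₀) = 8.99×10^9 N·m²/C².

5.80×10^6 N/C

Coaxial Gaussian cylinder, radius r = 266 mm, length L (r > 119 mm, full cross-section enclosed).
λ_enc = ρ·πR² = (-1.93×10^-3)π(0.119)² = -8.586×10^-5 C/m.
Applying ∮E·dA = Q_enc/ε₀ with the end caps contributing no flux:
E = 2k|λ_enc|/r = 2(8.99×10^9)(8.586×10^-5)/(0.266) = 5.80×10^6 N/C.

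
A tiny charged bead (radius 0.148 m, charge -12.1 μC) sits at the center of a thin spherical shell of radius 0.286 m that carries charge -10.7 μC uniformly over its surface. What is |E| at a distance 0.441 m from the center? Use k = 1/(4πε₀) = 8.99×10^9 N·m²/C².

E ≈ 1.05×10^6 V/m

Take a concentric spherical Gaussian surface of radius r = 0.441 m (r > 0.286 m, enclosing both).
Q_enc = (-12.1 μC) + (-10.7 μC) = -2.28e-5 C.
Gauss's law: E·4πr² = Q_enc/ε₀.
E = k|Q_enc|/r² = (8.99×10^9)(2.28e-5)/(0.441)² = 1.05×10^6 N/C.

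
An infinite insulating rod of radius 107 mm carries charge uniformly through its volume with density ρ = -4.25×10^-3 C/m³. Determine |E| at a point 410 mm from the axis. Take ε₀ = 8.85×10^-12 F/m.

Choose a coaxial cylinder of radius r = 410 mm (arbitrary length L) as the Gaussian surface (r > 107 mm, full cross-section enclosed).
λ_enc = ρ·πR² = (-4.25e-3)π(0.107)² = -1.529e-4 C/m.
Since E is radial and uniform over the curved surface, Φ = E·2πrL = Q_enc/ε₀ = λ_enc L/ε₀.
E = |λ_enc|/(2πε₀r) = (1.529×10^-4)/(2π·8.85×10^-12·0.41) = 6.71×10^6 N/C.

E = 6.71×10^6 N/C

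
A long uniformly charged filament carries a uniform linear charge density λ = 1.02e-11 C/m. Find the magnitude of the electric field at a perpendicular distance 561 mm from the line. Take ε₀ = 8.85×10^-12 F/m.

|E| = 0.327 N/C

By cylindrical symmetry E is radial; use a coaxial Gaussian cylinder of radius 561 mm and length L.
Q_enc = λL, so λ_enc = 1.02×10^-11 C/m.
Applying ∮E·dA = Q_enc/ε₀ with the end caps contributing no flux:
E = |λ_enc|/(2πε₀r) = (1.02×10^-11)/(2π·8.85×10^-12·0.561) = 0.327 N/C.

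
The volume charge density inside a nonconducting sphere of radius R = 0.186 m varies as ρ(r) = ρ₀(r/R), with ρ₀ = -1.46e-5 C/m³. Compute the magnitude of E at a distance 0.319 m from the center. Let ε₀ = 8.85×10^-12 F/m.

|E| = 2.61e4 N/C

Take a concentric spherical Gaussian surface of radius r = 0.319 m (r > R, all charge enclosed).
Q_enc = 4π ∫₀^R ρ₀(r'/R)^1 r'² dr' = 4πρ₀R³/4 = -2.951×10^-7 C.
By Gauss's law, ∮E·dA = E·4πr² = Q_enc/ε₀.
E = |Q_enc|/(4πε₀r²) = (2.951e-7)/(4π·8.85×10^-12·(0.319)²) = 2.61×10^4 N/C.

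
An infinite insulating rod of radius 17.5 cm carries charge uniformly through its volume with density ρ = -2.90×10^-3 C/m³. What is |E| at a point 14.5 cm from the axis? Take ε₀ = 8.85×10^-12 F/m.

By cylindrical symmetry E is radial; use a coaxial Gaussian cylinder of radius 14.5 cm and length L (r < R).
Charge inside radius r per length L is ρ·πr²·L, so λ_enc = ρπr² = -1.916×10^-4 C/m.
By Gauss's law (flux through the curved wall only), E·2πrL = λ_enc L/ε₀.
E = |λ_enc|/(2πε₀r) = (1.916×10^-4)/(2π·8.85×10^-12·0.145) = 2.38×10^7 N/C.

E = 2.38e7 V/m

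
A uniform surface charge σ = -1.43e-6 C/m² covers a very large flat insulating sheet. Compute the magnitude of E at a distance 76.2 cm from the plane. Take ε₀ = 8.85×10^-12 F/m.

The symmetry is planar: E is normal to the sheet and the same magnitude on both sides. Take a pillbox straddling the sheet with end-cap area A.
Flux Φ = 2EA and Q_enc = σA, so 2EA = σA/ε₀ ⇒ E = |σ|/(2ε₀), independent of distance.
E = |σ|/(2ε₀) = (1.43×10^-6)/(2·8.85×10^-12) = 8.08×10^4 N/C.

E = 8.08×10^4 N/C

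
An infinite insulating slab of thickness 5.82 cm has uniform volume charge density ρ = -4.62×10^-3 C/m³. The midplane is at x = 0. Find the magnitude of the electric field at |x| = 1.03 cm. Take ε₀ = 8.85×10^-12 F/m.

By symmetry E is perpendicular to the slab. A Gaussian pillbox from −1.03 cm to +1.03 cm (face area A) lies entirely within the slab.
Q_enc = ρ·(2x)·A and flux = 2EA, so 2EA = 2ρxA/ε₀ ⇒ E = |ρ|x/ε₀.
E = (4.62×10^-3)(0.0103)/(8.85×10^-12) = 5.38×10^6 N/C.

|E| ≈ 5.38e6 N/C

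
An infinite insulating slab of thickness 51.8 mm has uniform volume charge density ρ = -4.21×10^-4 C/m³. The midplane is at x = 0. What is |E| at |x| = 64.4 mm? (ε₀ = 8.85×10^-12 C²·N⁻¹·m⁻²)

The point |x| = 64.4 mm lies outside the slab (half-thickness 0.0259 m). A symmetric pillbox spanning the full slab encloses Q_enc = ρ·d·A.
Flux = 2EA ⇒ E = |ρ|d/(2ε₀), independent of distance outside.
E = (4.21×10^-4)(0.0518)/(2·8.85×10^-12) = 1.23×10^6 N/C.

E = 1.23×10^6 V/m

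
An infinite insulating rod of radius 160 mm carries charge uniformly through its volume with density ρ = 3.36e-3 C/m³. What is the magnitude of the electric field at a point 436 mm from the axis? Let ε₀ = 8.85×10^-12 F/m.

E = 1.11e7 N/C

By cylindrical symmetry E is radial; use a coaxial Gaussian cylinder of radius 436 mm and length L (r > 160 mm, full cross-section enclosed).
λ_enc = ρ·πR² = (3.36×10^-3)π(0.16)² = 2.702×10^-4 C/m.
Since E is radial and uniform over the curved surface, Φ = E·2πrL = Q_enc/ε₀ = λ_enc L/ε₀.
E = |λ_enc|/(2πε₀r) = (2.702×10^-4)/(2π·8.85×10^-12·0.436) = 1.11e7 N/C.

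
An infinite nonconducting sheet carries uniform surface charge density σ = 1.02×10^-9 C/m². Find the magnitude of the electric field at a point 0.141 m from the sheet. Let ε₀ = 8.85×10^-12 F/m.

The symmetry is planar: E is normal to the sheet and the same magnitude on both sides. Take a pillbox straddling the sheet with end-cap area A.
Only the two end caps contribute flux: Φ = 2EA. With Q_enc = σA, Gauss's law gives E = |σ|/(2ε₀).
E = |σ|/(2ε₀) = (1.02e-9)/(2·8.85×10^-12) = 57.6 N/C.

E ≈ 57.6 V/m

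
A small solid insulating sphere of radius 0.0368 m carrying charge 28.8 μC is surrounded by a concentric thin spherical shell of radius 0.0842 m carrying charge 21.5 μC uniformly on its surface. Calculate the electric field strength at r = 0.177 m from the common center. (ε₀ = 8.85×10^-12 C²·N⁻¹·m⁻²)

E ≈ 1.44×10^7 V/m

Take a concentric spherical Gaussian surface of radius r = 0.177 m (r > 0.0842 m, enclosing both).
Q_enc = (28.8 μC) + (21.5 μC) = 5.03×10^-5 C.
Applying ∮E·dA = Q_enc/ε₀ with Φ = E(4πr²):
E = |Q_enc|/(4πε₀r²) = (5.03e-5)/(4π·8.85×10^-12·(0.177)²) = 1.44e7 N/C.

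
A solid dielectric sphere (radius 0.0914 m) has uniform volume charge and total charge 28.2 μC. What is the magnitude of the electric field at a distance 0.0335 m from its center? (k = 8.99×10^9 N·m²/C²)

|E| = 1.11e7 V/m

Symmetry ⇒ E = E(r) r̂. Gaussian sphere of radius r = 0.0335 m (r < R).
For a uniform sphere the enclosed fraction is (r/R)³, so Q_enc = (28.2 μC)(0.0335/0.0914)³ = 1.388×10^-6 C.
By Gauss's law, ∮E·dA = E·4πr² = Q_enc/ε₀.
E = k|Q_enc|/r² = (8.99×10^9)(1.388×10^-6)/(0.0335)² = 1.11×10^7 N/C.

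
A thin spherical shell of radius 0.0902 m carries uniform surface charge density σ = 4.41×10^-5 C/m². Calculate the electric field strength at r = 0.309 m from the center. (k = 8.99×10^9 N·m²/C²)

By spherical symmetry E is radial; choose a Gaussian sphere of radius r = 0.309 m (r > 0.0902 m).
The entire shell is enclosed: Q_enc = σ·4πR² = (4.41×10^-5)·4π·(0.0902)² = 4.509e-6 C.
By Gauss's law, ∮E·dA = E·4πr² = Q_enc/ε₀.
E = k|Q_enc|/r² = (8.99×10^9)(4.509×10^-6)/(0.309)² = 4.25e5 N/C.

4.25×10^5 N/C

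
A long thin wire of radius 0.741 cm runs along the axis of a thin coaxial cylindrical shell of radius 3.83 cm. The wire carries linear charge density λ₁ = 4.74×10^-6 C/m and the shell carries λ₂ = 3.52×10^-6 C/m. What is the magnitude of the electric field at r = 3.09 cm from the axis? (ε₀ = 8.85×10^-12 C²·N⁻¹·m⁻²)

Coaxial Gaussian cylinder, radius r = 3.09 cm, length L (between the conductors, 0.741 cm < r < 3.83 cm).
The shell at 3.83 cm lies outside the Gaussian surface, so λ_enc = λ₁ = 4.74×10^-6 C/m.
Gauss's law: E·2πrL = λ_enc L/ε₀.
E = |λ_enc|/(2πε₀r) = (4.74×10^-6)/(2π·8.85×10^-12·0.0309) = 2.76×10^6 N/C.

2.76×10^6 V/m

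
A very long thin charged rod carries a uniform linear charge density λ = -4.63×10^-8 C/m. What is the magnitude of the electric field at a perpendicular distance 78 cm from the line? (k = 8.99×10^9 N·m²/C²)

1.07e3 V/m

By cylindrical symmetry E is radial; use a coaxial Gaussian cylinder of radius 78 cm and length L.
Q_enc = λL, so λ_enc = -4.63×10^-8 C/m.
Applying ∮E·dA = Q_enc/ε₀ with the end caps contributing no flux:
E = 2k|λ_enc|/r = 2(8.99×10^9)(4.63e-8)/(0.78) = 1.07×10^3 N/C.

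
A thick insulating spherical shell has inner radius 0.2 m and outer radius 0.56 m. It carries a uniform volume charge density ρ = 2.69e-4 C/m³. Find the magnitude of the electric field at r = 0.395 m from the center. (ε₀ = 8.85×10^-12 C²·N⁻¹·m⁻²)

Take a concentric spherical Gaussian surface of radius r = 0.395 m (within the shell material, 0.2 m < r < 0.56 m).
Enclosed charge is the volume from a to r: Q_enc = (4π/3)ρ(r³ − a³) = 6.043×10^-5 C.
By Gauss's law, ∮E·dA = E·4πr² = Q_enc/ε₀.
E = |Q_enc|/(4πε₀r²) = (6.043e-5)/(4π·8.85×10^-12·(0.395)²) = 3.48e6 N/C.

|E| = 3.48×10^6 N/C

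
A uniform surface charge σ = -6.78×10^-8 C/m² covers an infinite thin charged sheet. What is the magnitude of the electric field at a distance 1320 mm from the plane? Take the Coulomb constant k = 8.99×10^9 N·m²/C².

|E| ≈ 3.83×10^3 N/C

By planar symmetry E is perpendicular to the sheet and uniform; use a Gaussian pillbox with flat faces of area A on each side of the sheet.
Flux Φ = 2EA and Q_enc = σA, so 2EA = σA/ε₀ ⇒ E = |σ|/(2ε₀), independent of distance.
E = 2πk|σ| = 2π(8.99×10^9)(6.78×10^-8) = 3.83×10^3 N/C.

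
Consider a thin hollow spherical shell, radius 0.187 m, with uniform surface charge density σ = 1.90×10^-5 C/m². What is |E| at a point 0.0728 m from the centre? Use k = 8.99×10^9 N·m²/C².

Use a concentric Gaussian sphere at r = 0.0728 m (inside the shell, r < 0.187 m).
All the charge is outside the Gaussian surface: Q_enc = 0, hence E = 0 everywhere inside the shell.

|E| = 0 V/m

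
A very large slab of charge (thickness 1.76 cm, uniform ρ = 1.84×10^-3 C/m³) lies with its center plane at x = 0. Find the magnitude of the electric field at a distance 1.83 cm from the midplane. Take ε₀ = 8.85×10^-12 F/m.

1.83×10^6 N/C

The point |x| = 1.83 cm lies outside the slab (half-thickness 0.0088 m). A symmetric pillbox spanning the full slab encloses Q_enc = ρ·d·A.
Flux = 2EA ⇒ E = |ρ|d/(2ε₀), independent of distance outside.
E = (1.84×10^-3)(0.0176)/(2·8.85×10^-12) = 1.83×10^6 N/C.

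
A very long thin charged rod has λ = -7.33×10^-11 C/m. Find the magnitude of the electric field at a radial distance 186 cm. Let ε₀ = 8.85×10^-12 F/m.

Coaxial Gaussian cylinder, radius r = 186 cm, length L.
Q_enc = λL, so λ_enc = -7.33e-11 C/m.
Applying ∮E·dA = Q_enc/ε₀ with the end caps contributing no flux:
E = |λ_enc|/(2πε₀r) = (7.33×10^-11)/(2π·8.85×10^-12·1.86) = 0.709 N/C.

E = 0.709 V/m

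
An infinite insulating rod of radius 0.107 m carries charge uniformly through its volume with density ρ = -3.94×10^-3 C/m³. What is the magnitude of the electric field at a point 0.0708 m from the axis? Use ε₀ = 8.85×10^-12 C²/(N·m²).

Take a coaxial cylindrical Gaussian surface of radius r = 0.0708 m and length L (r < R).
Enclosed charge per unit length: λ_enc = ρ·πr² = (-3.94e-3)π(0.0708)² = -6.205×10^-5 C/m.
Since E is radial and uniform over the curved surface, Φ = E·2πrL = Q_enc/ε₀ = λ_enc L/ε₀.
E = |λ_enc|/(2πε₀r) = (6.205×10^-5)/(2π·8.85×10^-12·0.0708) = 1.58×10^7 N/C.

1.58×10^7 N/C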